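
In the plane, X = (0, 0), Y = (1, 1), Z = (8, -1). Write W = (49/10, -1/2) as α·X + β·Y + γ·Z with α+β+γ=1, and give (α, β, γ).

Signed area of the reference triangle: [XYZ] = ½·(0·(1−(-1)) + 1·(-1−0) + 8·(0−1)) = ½·(0 − 1 − 8) = -9/2.
[WYZ] = ½·((49/10)·(1−(-1)) + 1·(-1−(-1/2)) + 8·(-1/2−1)) = ½·(49/5 − 1/2 − 12) = -27/20, so the X-coordinate is (-27/20)/(-9/2) = 3/10.
[XWZ] = ½·(0·(-1/2−(-1)) + (49/10)·(-1−0) + 8·(0−(-1/2))) = ½·(0 − 49/10 + 4) = -9/20, so the Y-coordinate is 1/10.
[XYW] = ½·(0·(1−(-1/2)) + 1·(-1/2−0) + (49/10)·(0−1)) = ½·(0 − 1/2 − 49/10) = -27/10, so the Z-coordinate is 3/5.
Check: 3/10 + 1/10 + 3/5 = 1.

(3/10, 1/10, 3/5)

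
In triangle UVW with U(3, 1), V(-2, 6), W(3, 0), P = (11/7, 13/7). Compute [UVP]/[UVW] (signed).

[UVW] = ½·(3·(6−0) + (-2)·(0−1) + 3·(1−6)) = ½·(18 + 2 − 15) = 5/2.
[UVP] = ½·(3·(6−(13/7)) + (-2)·(13/7−1) + (11/7)·(1−6)) = ½·(87/7 − 12/7 − 55/7) = 10/7, so the ratio is (10/7)/(5/2) = 4/7.

4/7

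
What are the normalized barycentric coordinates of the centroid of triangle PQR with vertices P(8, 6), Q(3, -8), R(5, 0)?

The centroid is the average of the vertices, so each weight is 1/3.

(1/3, 1/3, 1/3)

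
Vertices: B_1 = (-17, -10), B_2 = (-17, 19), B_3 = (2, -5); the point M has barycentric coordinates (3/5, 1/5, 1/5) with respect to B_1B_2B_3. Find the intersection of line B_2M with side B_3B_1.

Line B_2M meets B_3B_1 where the B_2-coordinate vanishes; zeroing M's B_2-weight and renormalizing leaves B_3, B_1-weights 1/5 : 3/5 → (1/4, 3/4).
So N = (1/4)·B_3 + (3/4)·B_1 = (-49/4, -35/4).

(-49/4, -35/4)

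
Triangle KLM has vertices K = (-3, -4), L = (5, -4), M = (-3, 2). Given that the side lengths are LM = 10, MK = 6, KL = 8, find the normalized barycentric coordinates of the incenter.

(5/12, 1/4, 1/3)

The incenter has barycentric coordinates proportional to the opposite side lengths: (10 : 6 : 8).
Normalizing by 10+6+8 = 24 gives (5/12, 1/4, 1/3).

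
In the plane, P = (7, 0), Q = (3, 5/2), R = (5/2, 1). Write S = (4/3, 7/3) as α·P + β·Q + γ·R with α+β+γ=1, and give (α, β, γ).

(-1/3, 2/3, 2/3)

Signed area of the reference triangle: [PQR] = ½·(7·(5/2−1) + 3·(1−0) + (5/2)·(0−(5/2))) = ½·(21/2 + 3 − 25/4) = 29/8.
[SQR] = ½·((4/3)·(5/2−1) + 3·(1−(7/3)) + (5/2)·(7/3−(5/2))) = ½·(2 − 4 − 5/12) = -29/24, so the P-coordinate is (-29/24)/(29/8) = -1/3.
[PSR] = ½·(7·(7/3−1) + (4/3)·(1−0) + (5/2)·(0−(7/3))) = ½·(28/3 + 4/3 − 35/6) = 29/12, so the Q-coordinate is 2/3.
[PQS] = ½·(7·(5/2−(7/3)) + 3·(7/3−0) + (4/3)·(0−(5/2))) = ½·(7/6 + 7 − 10/3) = 29/12, so the R-coordinate is 2/3.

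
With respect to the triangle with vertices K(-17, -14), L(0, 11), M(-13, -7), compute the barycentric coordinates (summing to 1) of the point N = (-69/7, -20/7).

(1/7, 2/7, 4/7)

Signed area of the reference triangle: [KLM] = ½·((-17)·(11−(-7)) + 0·(-7−(-14)) + (-13)·(-14−11)) = ½·(-306 + 0 + 325) = 19/2.
[NLM] = ½·((-69/7)·(11−(-7)) + 0·(-7−(-20/7)) + (-13)·(-20/7−11)) = ½·(-1242/7 + 0 + 1261/7) = 19/14, so the K-coordinate is (19/14)/(19/2) = 1/7.
[KNM] = ½·((-17)·(-20/7−(-7)) + (-69/7)·(-7−(-14)) + (-13)·(-14−(-20/7))) = ½·(-493/7 − 69 + 1014/7) = 19/7, so the L-coordinate is 2/7.
[KLN] = ½·((-17)·(11−(-20/7)) + 0·(-20/7−(-14)) + (-69/7)·(-14−11)) = ½·(-1649/7 + 0 + 1725/7) = 38/7, so the M-coordinate is 4/7.
Check: 1/7 + 2/7 + 4/7 = 1.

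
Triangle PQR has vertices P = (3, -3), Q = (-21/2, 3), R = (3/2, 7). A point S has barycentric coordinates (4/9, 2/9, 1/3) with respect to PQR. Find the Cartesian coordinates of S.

(-1/2, 5/3)

S = (4/9)·P + (2/9)·Q + (1/3)·R.
x-coordinate: (4/9)·3 + (2/9)·(-21/2) + (1/3)·(3/2) = -1/2.
y-coordinate: (4/9)·(-3) + (2/9)·3 + (1/3)·7 = 5/3.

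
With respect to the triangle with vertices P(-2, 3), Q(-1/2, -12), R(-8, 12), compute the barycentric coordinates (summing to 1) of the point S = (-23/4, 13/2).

Signed area of the reference triangle: [PQR] = ½·((-2)·(-12−12) + (-1/2)·(12−3) + (-8)·(3−(-12))) = ½·(48 − 9/2 − 120) = -153/4.
[SQR] = ½·((-23/4)·(-12−12) + (-1/2)·(12−(13/2)) + (-8)·(13/2−(-12))) = ½·(138 − 11/4 − 148) = -51/8, so the P-coordinate is (-51/8)/(-153/4) = 1/6.
[PSR] = ½·((-2)·(13/2−12) + (-23/4)·(12−3) + (-8)·(3−(13/2))) = ½·(11 − 207/4 + 28) = -51/8, so the Q-coordinate is 1/6.
[PQS] = ½·((-2)·(-12−(13/2)) + (-1/2)·(13/2−3) + (-23/4)·(3−(-12))) = ½·(37 − 7/4 − 345/4) = -51/2, so the R-coordinate is 2/3.

(1/6, 1/6, 2/3)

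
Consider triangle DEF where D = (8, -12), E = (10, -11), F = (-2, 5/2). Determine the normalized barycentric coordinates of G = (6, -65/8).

Signed area of the reference triangle: [DEF] = ½·(8·(-11−(5/2)) + 10·(5/2−(-12)) + (-2)·(-12−(-11))) = ½·(-108 + 145 + 2) = 39/2.
[GEF] = ½·(6·(-11−(5/2)) + 10·(5/2−(-65/8)) + (-2)·(-65/8−(-11))) = ½·(-81 + 425/4 − 23/4) = 39/4, so the D-coordinate is (39/4)/(39/2) = 1/2.
[DGF] = ½·(8·(-65/8−(5/2)) + 6·(5/2−(-12)) + (-2)·(-12−(-65/8))) = ½·(-85 + 87 + 31/4) = 39/8, so the E-coordinate is 1/4.
[DEG] = ½·(8·(-11−(-65/8)) + 10·(-65/8−(-12)) + 6·(-12−(-11))) = ½·(-23 + 155/4 − 6) = 39/8, so the F-coordinate is 1/4.

(1/2, 1/4, 1/4)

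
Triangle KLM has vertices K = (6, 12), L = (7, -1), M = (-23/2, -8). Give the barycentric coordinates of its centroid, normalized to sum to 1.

(1/3, 1/3, 1/3)

The centroid is the average of the vertices, so each weight is 1/3.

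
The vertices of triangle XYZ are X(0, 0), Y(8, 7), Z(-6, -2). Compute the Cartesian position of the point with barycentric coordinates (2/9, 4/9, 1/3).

(14/9, 22/9)

W = (2/9)·X + (4/9)·Y + (1/3)·Z.
x-coordinate: (2/9)·0 + (4/9)·8 + (1/3)·(-6) = 14/9.
y-coordinate: (2/9)·0 + (4/9)·7 + (1/3)·(-2) = 22/9.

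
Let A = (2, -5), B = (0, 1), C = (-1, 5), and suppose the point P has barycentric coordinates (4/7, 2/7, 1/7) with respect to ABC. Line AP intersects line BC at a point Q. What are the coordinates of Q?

Line AP meets BC where the A-coordinate vanishes; zeroing P's A-weight and renormalizing leaves B, C-weights 2/7 : 1/7 → (2/3, 1/3).
So Q = (2/3)·B + (1/3)·C = (-1/3, 7/3).

(-1/3, 7/3)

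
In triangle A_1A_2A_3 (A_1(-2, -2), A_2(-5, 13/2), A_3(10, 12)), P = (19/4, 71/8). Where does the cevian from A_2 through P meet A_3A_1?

Barycentric coordinates of P with respect to A_1A_2A_3: (1/8, 1/4, 5/8).
On side A_3A_1 the A_2-coordinate is zero; dropping P's A_2-weight 1/4 and renormalizing the remaining 5/8 : 1/8 gives weights 5/6, 1/6 on A_3, A_1.
Q = (5/6)·(10, 12) + (1/6)·(-2, -2) = (8, 29/3).

(8, 29/3)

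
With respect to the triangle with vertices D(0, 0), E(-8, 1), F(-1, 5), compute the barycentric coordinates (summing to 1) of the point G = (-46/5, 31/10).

(-1/2, 11/10, 2/5)

Signed area of the reference triangle: [DEF] = ½·(0·(1−5) + (-8)·(5−0) + (-1)·(0−1)) = ½·(0 − 40 + 1) = -39/2.
[GEF] = ½·((-46/5)·(1−5) + (-8)·(5−(31/10)) + (-1)·(31/10−1)) = ½·(184/5 − 76/5 − 21/10) = 39/4, so the D-coordinate is (39/4)/(-39/2) = -1/2.
[DGF] = ½·(0·(31/10−5) + (-46/5)·(5−0) + (-1)·(0−(31/10))) = ½·(0 − 46 + 31/10) = -429/20, so the E-coordinate is 11/10.
[DEG] = ½·(0·(1−(31/10)) + (-8)·(31/10−0) + (-46/5)·(0−1)) = ½·(0 − 124/5 + 46/5) = -39/5, so the F-coordinate is 2/5.
Check: -1/2 + 11/10 + 2/5 = 1.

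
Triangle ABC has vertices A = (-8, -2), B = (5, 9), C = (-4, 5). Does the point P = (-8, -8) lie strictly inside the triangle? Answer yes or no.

no

Barycentric coordinates of P: (101/47, 24/47, -78/47).
The three coordinates are positive, positive, negative; a point is interior exactly when all three are positive.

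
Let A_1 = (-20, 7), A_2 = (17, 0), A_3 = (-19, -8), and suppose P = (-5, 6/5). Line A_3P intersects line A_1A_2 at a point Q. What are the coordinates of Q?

(-3/2, 7/2)

Barycentric coordinates of P with respect to A_1A_2A_3: (2/5, 2/5, 1/5).
On side A_1A_2 the A_3-coordinate is zero; dropping P's A_3-weight 1/5 and renormalizing the remaining 2/5 : 2/5 gives weights 1/2, 1/2 on A_1, A_2.
Q = (1/2)·(-20, 7) + (1/2)·(17, 0) = (-3/2, 7/2).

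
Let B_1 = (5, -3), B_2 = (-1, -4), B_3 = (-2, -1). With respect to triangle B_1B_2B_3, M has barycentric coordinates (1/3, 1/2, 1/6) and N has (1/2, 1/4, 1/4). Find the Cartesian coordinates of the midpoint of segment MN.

(31/24, -71/24)

Barycentric coordinates of the midpoint are the average: (5/12, 3/8, 5/24).
Converting: (5/12)·B_1 + (3/8)·B_2 + (5/24)·B_3 = (31/24, -71/24).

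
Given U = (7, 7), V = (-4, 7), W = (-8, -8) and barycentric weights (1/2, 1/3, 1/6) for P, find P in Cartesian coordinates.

P = (1/2)·U + (1/3)·V + (1/6)·W.
x-coordinate: (1/2)·7 + (1/3)·(-4) + (1/6)·(-8) = 5/6.
y-coordinate: (1/2)·7 + (1/3)·7 + (1/6)·(-8) = 9/2.

(5/6, 9/2)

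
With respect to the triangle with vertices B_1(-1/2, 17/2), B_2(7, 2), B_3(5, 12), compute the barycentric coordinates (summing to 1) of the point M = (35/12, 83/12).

Signed area of the reference triangle: [B_1B_2B_3] = ½·((-1/2)·(2−12) + 7·(12−(17/2)) + 5·(17/2−2)) = ½·(5 + 49/2 + 65/2) = 31.
[MB_2B_3] = ½·((35/12)·(2−12) + 7·(12−(83/12)) + 5·(83/12−2)) = ½·(-175/6 + 427/12 + 295/12) = 31/2, so the B_1-coordinate is (31/2)/31 = 1/2.
[B_1MB_3] = ½·((-1/2)·(83/12−12) + (35/12)·(12−(17/2)) + 5·(17/2−(83/12))) = ½·(61/24 + 245/24 + 95/12) = 31/3, so the B_2-coordinate is 1/3.
[B_1B_2M] = ½·((-1/2)·(2−(83/12)) + 7·(83/12−(17/2)) + (35/12)·(17/2−2)) = ½·(59/24 − 133/12 + 455/24) = 31/6, so the B_3-coordinate is 1/6.

(1/2, 1/3, 1/6)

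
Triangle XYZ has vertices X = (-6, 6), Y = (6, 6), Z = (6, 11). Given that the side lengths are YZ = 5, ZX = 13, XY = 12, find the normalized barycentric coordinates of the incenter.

The incenter has barycentric coordinates proportional to the opposite side lengths: (5 : 13 : 12).
Normalizing by 5+13+12 = 30 gives (1/6, 13/30, 2/5).

(1/6, 13/30, 2/5)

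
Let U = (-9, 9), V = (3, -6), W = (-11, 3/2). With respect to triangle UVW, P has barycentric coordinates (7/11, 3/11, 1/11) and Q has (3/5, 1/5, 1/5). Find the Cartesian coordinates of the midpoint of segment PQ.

Barycentric coordinates of the midpoint are the average: (34/55, 13/55, 8/55).
Converting: (34/55)·U + (13/55)·V + (8/55)·W = (-71/11, 48/11).

(-71/11, 48/11)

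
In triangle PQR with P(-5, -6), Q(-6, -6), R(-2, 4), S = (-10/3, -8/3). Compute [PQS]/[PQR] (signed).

[PQR] = ½·((-5)·(-6−4) + (-6)·(4−(-6)) + (-2)·(-6−(-6))) = ½·(50 − 60 + 0) = -5.
[PQS] = ½·((-5)·(-6−(-8/3)) + (-6)·(-8/3−(-6)) + (-10/3)·(-6−(-6))) = ½·(50/3 − 20 + 0) = -5/3, so the ratio is (-5/3)/(-5) = 1/3.

1/3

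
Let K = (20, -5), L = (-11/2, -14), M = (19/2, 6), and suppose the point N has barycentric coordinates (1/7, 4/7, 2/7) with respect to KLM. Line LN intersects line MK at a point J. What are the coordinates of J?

Line LN meets MK where the L-coordinate vanishes; zeroing N's L-weight and renormalizing leaves M, K-weights 2/7 : 1/7 → (2/3, 1/3).
So J = (2/3)·M + (1/3)·K = (13, 7/3).

(13, 7/3)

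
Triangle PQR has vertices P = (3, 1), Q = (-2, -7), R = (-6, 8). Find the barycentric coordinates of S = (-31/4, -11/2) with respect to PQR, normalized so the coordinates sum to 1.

Signed area of the reference triangle: [PQR] = ½·(3·(-7−8) + (-2)·(8−1) + (-6)·(1−(-7))) = ½·(-45 − 14 − 48) = -107/2.
[SQR] = ½·((-31/4)·(-7−8) + (-2)·(8−(-11/2)) + (-6)·(-11/2−(-7))) = ½·(465/4 − 27 − 9) = 321/8, so the P-coordinate is (321/8)/(-107/2) = -3/4.
[PSR] = ½·(3·(-11/2−8) + (-31/4)·(8−1) + (-6)·(1−(-11/2))) = ½·(-81/2 − 217/4 − 39) = -535/8, so the Q-coordinate is 5/4.
[PQS] = ½·(3·(-7−(-11/2)) + (-2)·(-11/2−1) + (-31/4)·(1−(-7))) = ½·(-9/2 + 13 − 62) = -107/4, so the R-coordinate is 1/2.
Check: -3/4 + 5/4 + 1/2 = 1.

(-3/4, 5/4, 1/2)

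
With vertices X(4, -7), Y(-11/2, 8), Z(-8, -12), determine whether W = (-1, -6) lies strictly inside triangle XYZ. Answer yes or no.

yes

Barycentric coordinates of W: (50/91, 74/455, 131/455).
The three coordinates are positive, positive, positive; a point is interior exactly when all three are positive.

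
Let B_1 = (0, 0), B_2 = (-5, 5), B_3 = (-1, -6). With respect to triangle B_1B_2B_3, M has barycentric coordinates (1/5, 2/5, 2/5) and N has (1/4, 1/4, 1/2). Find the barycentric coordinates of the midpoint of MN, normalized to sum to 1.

Since both coordinate triples sum to 1, the midpoint's barycentrics are the componentwise average.
(1/5+1/4)/2 = 9/40; similarly 13/40 and 9/20.

(9/40, 13/40, 9/20)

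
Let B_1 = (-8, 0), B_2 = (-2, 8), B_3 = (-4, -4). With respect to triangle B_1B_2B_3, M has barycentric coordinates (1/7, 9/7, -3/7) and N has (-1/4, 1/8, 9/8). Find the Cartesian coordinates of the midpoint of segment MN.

(-19/8, 17/4)

Barycentric coordinates of the midpoint are the average: (-3/56, 79/112, 39/112).
Converting: (-3/56)·B_1 + (79/112)·B_2 + (39/112)·B_3 = (-19/8, 17/4).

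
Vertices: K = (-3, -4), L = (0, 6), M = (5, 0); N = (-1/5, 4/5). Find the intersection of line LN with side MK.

Barycentric coordinates of N with respect to KLM: (2/5, 2/5, 1/5).
On side MK the L-coordinate is zero; dropping N's L-weight 2/5 and renormalizing the remaining 1/5 : 2/5 gives weights 1/3, 2/3 on M, K.
J = (1/3)·(5, 0) + (2/3)·(-3, -4) = (-1/3, -8/3).

(-1/3, -8/3)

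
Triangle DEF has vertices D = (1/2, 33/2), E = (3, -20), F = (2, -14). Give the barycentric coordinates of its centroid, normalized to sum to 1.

(1/3, 1/3, 1/3)

The centroid is the average of the vertices, so each weight is 1/3.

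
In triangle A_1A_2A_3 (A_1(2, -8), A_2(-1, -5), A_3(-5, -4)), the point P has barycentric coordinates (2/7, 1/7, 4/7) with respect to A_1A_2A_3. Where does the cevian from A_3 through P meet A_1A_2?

(1, -7)

Line A_3P meets A_1A_2 where the A_3-coordinate vanishes; zeroing P's A_3-weight and renormalizing leaves A_1, A_2-weights 2/7 : 1/7 → (2/3, 1/3).
So Q = (2/3)·A_1 + (1/3)·A_2 = (1, -7).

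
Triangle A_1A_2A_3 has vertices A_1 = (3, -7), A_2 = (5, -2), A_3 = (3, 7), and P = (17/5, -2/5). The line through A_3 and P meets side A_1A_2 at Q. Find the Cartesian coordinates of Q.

Barycentric coordinates of P with respect to A_1A_2A_3: (2/5, 1/5, 2/5).
On side A_1A_2 the A_3-coordinate is zero; dropping P's A_3-weight 2/5 and renormalizing the remaining 2/5 : 1/5 gives weights 2/3, 1/3 on A_1, A_2.
Q = (2/3)·(3, -7) + (1/3)·(5, -2) = (11/3, -16/3).

(11/3, -16/3)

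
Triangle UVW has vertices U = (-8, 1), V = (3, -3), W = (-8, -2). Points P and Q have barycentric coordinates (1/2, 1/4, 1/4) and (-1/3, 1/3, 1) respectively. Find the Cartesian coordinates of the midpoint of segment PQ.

Barycentric coordinates of the midpoint are the average: (1/12, 7/24, 5/8).
Converting: (1/12)·U + (7/24)·V + (5/8)·W = (-115/24, -49/24).

(-115/24, -49/24)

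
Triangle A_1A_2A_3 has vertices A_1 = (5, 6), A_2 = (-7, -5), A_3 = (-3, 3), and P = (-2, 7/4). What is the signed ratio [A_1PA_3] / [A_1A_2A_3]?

1/4

[A_1A_2A_3] = ½·(5·(-5−3) + (-7)·(3−6) + (-3)·(6−(-5))) = ½·(-40 + 21 − 33) = -26.
[A_1PA_3] = ½·(5·(7/4−3) + (-2)·(3−6) + (-3)·(6−(7/4))) = ½·(-25/4 + 6 − 51/4) = -13/2, so the ratio is (-13/2)/(-26) = 1/4.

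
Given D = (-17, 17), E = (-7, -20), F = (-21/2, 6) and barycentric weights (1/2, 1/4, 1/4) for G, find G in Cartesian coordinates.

(-103/8, 5)

G = (1/2)·D + (1/4)·E + (1/4)·F.
x-coordinate: (1/2)·(-17) + (1/4)·(-7) + (1/4)·(-21/2) = -103/8.
y-coordinate: (1/2)·17 + (1/4)·(-20) + (1/4)·6 = 5.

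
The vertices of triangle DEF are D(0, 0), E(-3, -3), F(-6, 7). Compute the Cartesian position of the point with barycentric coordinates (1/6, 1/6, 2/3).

G = (1/6)·D + (1/6)·E + (2/3)·F.
x-coordinate: (1/6)·0 + (1/6)·(-3) + (2/3)·(-6) = -9/2.
y-coordinate: (1/6)·0 + (1/6)·(-3) + (2/3)·7 = 25/6.

(-9/2, 25/6)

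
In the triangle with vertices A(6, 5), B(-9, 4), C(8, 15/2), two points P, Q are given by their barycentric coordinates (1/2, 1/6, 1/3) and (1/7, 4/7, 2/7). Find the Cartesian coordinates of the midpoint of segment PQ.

Barycentric coordinates of the midpoint are the average: (9/28, 31/84, 13/42).
Converting: (9/28)·A + (31/84)·B + (13/42)·C = (13/12, 227/42).

(13/12, 227/42)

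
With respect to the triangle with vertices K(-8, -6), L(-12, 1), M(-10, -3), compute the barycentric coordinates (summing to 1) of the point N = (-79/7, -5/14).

Signed area of the reference triangle: [KLM] = ½·((-8)·(1−(-3)) + (-12)·(-3−(-6)) + (-10)·(-6−1)) = ½·(-32 − 36 + 70) = 1.
[NLM] = ½·((-79/7)·(1−(-3)) + (-12)·(-3−(-5/14)) + (-10)·(-5/14−1)) = ½·(-316/7 + 222/7 + 95/7) = 1/14, so the K-coordinate is (1/14)/1 = 1/14.
[KNM] = ½·((-8)·(-5/14−(-3)) + (-79/7)·(-3−(-6)) + (-10)·(-6−(-5/14))) = ½·(-148/7 − 237/7 + 395/7) = 5/7, so the L-coordinate is 5/7.
[KLN] = ½·((-8)·(1−(-5/14)) + (-12)·(-5/14−(-6)) + (-79/7)·(-6−1)) = ½·(-76/7 − 474/7 + 79) = 3/14, so the M-coordinate is 3/14.

(1/14, 5/7, 3/14)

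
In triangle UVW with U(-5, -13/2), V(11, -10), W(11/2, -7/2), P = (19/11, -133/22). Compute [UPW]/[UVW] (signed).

2/11

[UVW] = ½·((-5)·(-10−(-7/2)) + 11·(-7/2−(-13/2)) + (11/2)·(-13/2−(-10))) = ½·(65/2 + 33 + 77/4) = 339/8.
[UPW] = ½·((-5)·(-133/22−(-7/2)) + (19/11)·(-7/2−(-13/2)) + (11/2)·(-13/2−(-133/22))) = ½·(140/11 + 57/11 − 5/2) = 339/44, so the ratio is (339/44)/(339/8) = 2/11.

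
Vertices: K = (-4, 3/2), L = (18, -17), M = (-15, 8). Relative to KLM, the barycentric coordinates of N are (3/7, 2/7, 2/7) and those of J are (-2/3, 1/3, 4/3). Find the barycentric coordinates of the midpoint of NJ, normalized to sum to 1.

(-5/42, 13/42, 17/21)

Since both coordinate triples sum to 1, the midpoint's barycentrics are the componentwise average.
(3/7+-2/3)/2 = -5/42; similarly 13/42 and 17/21.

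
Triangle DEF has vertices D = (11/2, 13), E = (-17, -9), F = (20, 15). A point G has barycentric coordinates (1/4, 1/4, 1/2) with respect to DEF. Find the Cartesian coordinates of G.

G = (1/4)·D + (1/4)·E + (1/2)·F.
x-coordinate: (1/4)·(11/2) + (1/4)·(-17) + (1/2)·20 = 57/8.
y-coordinate: (1/4)·13 + (1/4)·(-9) + (1/2)·15 = 17/2.

(57/8, 17/2)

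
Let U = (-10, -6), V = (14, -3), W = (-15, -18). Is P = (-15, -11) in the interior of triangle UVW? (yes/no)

no

Barycentric coordinates of P: (29/39, -5/39, 5/13).
The three coordinates are positive, negative, positive; a point is interior exactly when all three are positive.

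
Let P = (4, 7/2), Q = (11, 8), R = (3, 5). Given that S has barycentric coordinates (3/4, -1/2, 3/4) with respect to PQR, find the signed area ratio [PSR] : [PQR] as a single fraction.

The signed ratio [PSR]/[PQR] equals the barycentric coordinate of S at vertex Q, which is -1/2.

-1/2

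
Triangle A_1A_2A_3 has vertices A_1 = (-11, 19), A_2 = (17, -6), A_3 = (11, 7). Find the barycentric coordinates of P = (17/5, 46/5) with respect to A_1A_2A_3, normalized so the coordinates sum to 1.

Signed area of the reference triangle: [A_1A_2A_3] = ½·((-11)·(-6−7) + 17·(7−19) + 11·(19−(-6))) = ½·(143 − 204 + 275) = 107.
[PA_2A_3] = ½·((17/5)·(-6−7) + 17·(7−(46/5)) + 11·(46/5−(-6))) = ½·(-221/5 − 187/5 + 836/5) = 214/5, so the A_1-coordinate is (214/5)/107 = 2/5.
[A_1PA_3] = ½·((-11)·(46/5−7) + (17/5)·(7−19) + 11·(19−(46/5))) = ½·(-121/5 − 204/5 + 539/5) = 107/5, so the A_2-coordinate is 1/5.
[A_1A_2P] = ½·((-11)·(-6−(46/5)) + 17·(46/5−19) + (17/5)·(19−(-6))) = ½·(836/5 − 833/5 + 85) = 214/5, so the A_3-coordinate is 2/5.

(2/5, 1/5, 2/5)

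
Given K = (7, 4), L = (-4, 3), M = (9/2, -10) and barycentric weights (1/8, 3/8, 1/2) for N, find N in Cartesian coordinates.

(13/8, -27/8)

N = (1/8)·K + (3/8)·L + (1/2)·M.
x-coordinate: (1/8)·7 + (3/8)·(-4) + (1/2)·(9/2) = 13/8.
y-coordinate: (1/8)·4 + (3/8)·3 + (1/2)·(-10) = -27/8.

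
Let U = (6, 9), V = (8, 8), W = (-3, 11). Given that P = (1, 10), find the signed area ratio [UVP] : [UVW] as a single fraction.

[UVW] = ½·(6·(8−11) + 8·(11−9) + (-3)·(9−8)) = ½·(-18 + 16 − 3) = -5/2.
[UVP] = ½·(6·(8−10) + 8·(10−9) + 1·(9−8)) = ½·(-12 + 8 + 1) = -3/2, so the ratio is (-3/2)/(-5/2) = 3/5.

3/5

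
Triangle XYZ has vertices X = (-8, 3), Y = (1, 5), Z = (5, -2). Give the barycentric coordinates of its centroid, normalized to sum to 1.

(1/3, 1/3, 1/3)

The centroid is the average of the vertices, so each weight is 1/3.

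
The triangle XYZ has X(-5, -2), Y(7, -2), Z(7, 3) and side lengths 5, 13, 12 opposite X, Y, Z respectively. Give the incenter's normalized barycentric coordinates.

(1/6, 13/30, 2/5)

The incenter has barycentric coordinates proportional to the opposite side lengths: (5 : 13 : 12).
Normalizing by 5+13+12 = 30 gives (1/6, 13/30, 2/5).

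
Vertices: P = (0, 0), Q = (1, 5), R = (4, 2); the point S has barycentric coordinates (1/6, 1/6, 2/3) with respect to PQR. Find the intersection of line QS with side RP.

(16/5, 8/5)

Line QS meets RP where the Q-coordinate vanishes; zeroing S's Q-weight and renormalizing leaves R, P-weights 2/3 : 1/6 → (4/5, 1/5).
So T = (4/5)·R + (1/5)·P = (16/5, 8/5).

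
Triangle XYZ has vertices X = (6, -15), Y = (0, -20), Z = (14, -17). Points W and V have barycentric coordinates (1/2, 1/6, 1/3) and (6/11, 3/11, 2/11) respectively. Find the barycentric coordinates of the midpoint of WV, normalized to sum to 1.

(23/44, 29/132, 17/66)

Since both coordinate triples sum to 1, the midpoint's barycentrics are the componentwise average.
(1/2+6/11)/2 = 23/44; similarly 29/132 and 17/66.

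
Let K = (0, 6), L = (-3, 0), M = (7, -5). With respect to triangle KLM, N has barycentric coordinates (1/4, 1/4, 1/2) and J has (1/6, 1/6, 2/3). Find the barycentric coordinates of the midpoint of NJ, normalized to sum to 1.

Since both coordinate triples sum to 1, the midpoint's barycentrics are the componentwise average.
(1/4+1/6)/2 = 5/24; similarly 5/24 and 7/12.

(5/24, 5/24, 7/12)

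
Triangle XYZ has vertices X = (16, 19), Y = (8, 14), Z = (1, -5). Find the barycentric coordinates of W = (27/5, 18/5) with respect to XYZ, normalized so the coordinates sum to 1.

(1/5, 1/5, 3/5)

Signed area of the reference triangle: [XYZ] = ½·(16·(14−(-5)) + 8·(-5−19) + 1·(19−14)) = ½·(304 − 192 + 5) = 117/2.
[WYZ] = ½·((27/5)·(14−(-5)) + 8·(-5−(18/5)) + 1·(18/5−14)) = ½·(513/5 − 344/5 − 52/5) = 117/10, so the X-coordinate is (117/10)/(117/2) = 1/5.
[XWZ] = ½·(16·(18/5−(-5)) + (27/5)·(-5−19) + 1·(19−(18/5))) = ½·(688/5 − 648/5 + 77/5) = 117/10, so the Y-coordinate is 1/5.
[XYW] = ½·(16·(14−(18/5)) + 8·(18/5−19) + (27/5)·(19−14)) = ½·(832/5 − 616/5 + 27) = 351/10, so the Z-coordinate is 3/5.
Check: 1/5 + 1/5 + 3/5 = 1.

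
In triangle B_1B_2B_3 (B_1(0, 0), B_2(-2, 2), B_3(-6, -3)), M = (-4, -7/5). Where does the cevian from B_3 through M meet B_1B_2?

(-1, 1)

Barycentric coordinates of M with respect to B_1B_2B_3: (1/5, 1/5, 3/5).
On side B_1B_2 the B_3-coordinate is zero; dropping M's B_3-weight 3/5 and renormalizing the remaining 1/5 : 1/5 gives weights 1/2, 1/2 on B_1, B_2.
N = (1/2)·(0, 0) + (1/2)·(-2, 2) = (-1, 1).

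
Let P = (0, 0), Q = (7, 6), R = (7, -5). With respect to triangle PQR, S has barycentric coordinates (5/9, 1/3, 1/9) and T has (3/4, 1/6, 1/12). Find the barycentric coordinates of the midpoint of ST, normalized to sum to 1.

Since both coordinate triples sum to 1, the midpoint's barycentrics are the componentwise average.
(5/9+3/4)/2 = 47/72; similarly 1/4 and 7/72.

(47/72, 1/4, 7/72)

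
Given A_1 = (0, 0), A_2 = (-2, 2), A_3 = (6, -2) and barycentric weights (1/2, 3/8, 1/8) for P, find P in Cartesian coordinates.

(0, 1/2)

P = (1/2)·A_1 + (3/8)·A_2 + (1/8)·A_3.
x-coordinate: (1/2)·0 + (3/8)·(-2) + (1/8)·6 = 0.
y-coordinate: (1/2)·0 + (3/8)·2 + (1/8)·(-2) = 1/2.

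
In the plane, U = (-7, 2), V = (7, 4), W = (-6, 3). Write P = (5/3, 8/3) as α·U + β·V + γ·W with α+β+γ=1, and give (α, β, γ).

Signed area of the reference triangle: [UVW] = ½·((-7)·(4−3) + 7·(3−2) + (-6)·(2−4)) = ½·(-7 + 7 + 12) = 6.
[PVW] = ½·((5/3)·(4−3) + 7·(3−(8/3)) + (-6)·(8/3−4)) = ½·(5/3 + 7/3 + 8) = 6, so the U-coordinate is 6/6 = 1.
[UPW] = ½·((-7)·(8/3−3) + (5/3)·(3−2) + (-6)·(2−(8/3))) = ½·(7/3 + 5/3 + 4) = 4, so the V-coordinate is 2/3.
[UVP] = ½·((-7)·(4−(8/3)) + 7·(8/3−2) + (5/3)·(2−4)) = ½·(-28/3 + 14/3 − 10/3) = -4, so the W-coordinate is -2/3.
Check: 1 + 2/3 − 2/3 = 1.

(1, 2/3, -2/3)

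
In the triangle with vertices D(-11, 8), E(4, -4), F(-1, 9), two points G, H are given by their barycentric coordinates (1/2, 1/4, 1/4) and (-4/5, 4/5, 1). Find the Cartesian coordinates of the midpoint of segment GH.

Barycentric coordinates of the midpoint are the average: (-3/20, 21/40, 5/8).
Converting: (-3/20)·D + (21/40)·E + (5/8)·F = (25/8, 93/40).

(25/8, 93/40)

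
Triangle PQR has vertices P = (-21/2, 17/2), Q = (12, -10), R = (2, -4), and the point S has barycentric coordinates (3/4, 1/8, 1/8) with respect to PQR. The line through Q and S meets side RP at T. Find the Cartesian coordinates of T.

(-61/7, 47/7)

Line QS meets RP where the Q-coordinate vanishes; zeroing S's Q-weight and renormalizing leaves R, P-weights 1/8 : 3/4 → (1/7, 6/7).
So T = (1/7)·R + (6/7)·P = (-61/7, 47/7).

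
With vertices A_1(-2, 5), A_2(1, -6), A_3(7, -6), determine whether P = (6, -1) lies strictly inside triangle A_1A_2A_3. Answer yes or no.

no

Barycentric coordinates of P: (5/11, -17/33, 35/33).
The three coordinates are positive, negative, positive; a point is interior exactly when all three are positive.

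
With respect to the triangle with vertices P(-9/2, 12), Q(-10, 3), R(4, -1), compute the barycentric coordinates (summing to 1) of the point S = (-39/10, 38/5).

(3/5, 1/5, 1/5)

Signed area of the reference triangle: [PQR] = ½·((-9/2)·(3−(-1)) + (-10)·(-1−12) + 4·(12−3)) = ½·(-18 + 130 + 36) = 74.
[SQR] = ½·((-39/10)·(3−(-1)) + (-10)·(-1−(38/5)) + 4·(38/5−3)) = ½·(-78/5 + 86 + 92/5) = 222/5, so the P-coordinate is (222/5)/74 = 3/5.
[PSR] = ½·((-9/2)·(38/5−(-1)) + (-39/10)·(-1−12) + 4·(12−(38/5))) = ½·(-387/10 + 507/10 + 88/5) = 74/5, so the Q-coordinate is 1/5.
[PQS] = ½·((-9/2)·(3−(38/5)) + (-10)·(38/5−12) + (-39/10)·(12−3)) = ½·(207/10 + 44 − 351/10) = 74/5, so the R-coordinate is 1/5.
Check: 3/5 + 1/5 + 1/5 = 1.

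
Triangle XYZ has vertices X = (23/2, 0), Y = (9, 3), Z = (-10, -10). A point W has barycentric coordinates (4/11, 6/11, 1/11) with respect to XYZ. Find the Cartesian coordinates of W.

W = (4/11)·X + (6/11)·Y + (1/11)·Z.
x-coordinate: (4/11)·(23/2) + (6/11)·9 + (1/11)·(-10) = 90/11.
y-coordinate: (4/11)·0 + (6/11)·3 + (1/11)·(-10) = 8/11.

(90/11, 8/11)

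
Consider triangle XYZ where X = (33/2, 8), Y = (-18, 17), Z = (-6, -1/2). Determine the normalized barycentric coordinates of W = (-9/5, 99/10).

Signed area of the reference triangle: [XYZ] = ½·((33/2)·(17−(-1/2)) + (-18)·(-1/2−8) + (-6)·(8−17)) = ½·(1155/4 + 153 + 54) = 1983/8.
[WYZ] = ½·((-9/5)·(17−(-1/2)) + (-18)·(-1/2−(99/10)) + (-6)·(99/10−17)) = ½·(-63/2 + 936/5 + 213/5) = 1983/20, so the X-coordinate is (1983/20)/(1983/8) = 2/5.
[XWZ] = ½·((33/2)·(99/10−(-1/2)) + (-9/5)·(-1/2−8) + (-6)·(8−(99/10))) = ½·(858/5 + 153/10 + 57/5) = 1983/20, so the Y-coordinate is 2/5.
[XYW] = ½·((33/2)·(17−(99/10)) + (-18)·(99/10−8) + (-9/5)·(8−17)) = ½·(2343/20 − 171/5 + 81/5) = 1983/40, so the Z-coordinate is 1/5.
Check: 2/5 + 2/5 + 1/5 = 1.

(2/5, 2/5, 1/5)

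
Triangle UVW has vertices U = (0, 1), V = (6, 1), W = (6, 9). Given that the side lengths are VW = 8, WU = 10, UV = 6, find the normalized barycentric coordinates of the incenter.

The incenter has barycentric coordinates proportional to the opposite side lengths: (8 : 10 : 6).
Normalizing by 8+10+6 = 24 gives (1/3, 5/12, 1/4).

(1/3, 5/12, 1/4)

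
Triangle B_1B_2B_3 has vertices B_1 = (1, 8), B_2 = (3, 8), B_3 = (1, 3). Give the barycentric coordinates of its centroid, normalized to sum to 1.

(1/3, 1/3, 1/3)

The centroid is the average of the vertices, so each weight is 1/3.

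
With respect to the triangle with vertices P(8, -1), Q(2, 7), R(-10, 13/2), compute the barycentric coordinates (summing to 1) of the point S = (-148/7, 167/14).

Signed area of the reference triangle: [PQR] = ½·(8·(7−(13/2)) + 2·(13/2−(-1)) + (-10)·(-1−7)) = ½·(4 + 15 + 80) = 99/2.
[SQR] = ½·((-148/7)·(7−(13/2)) + 2·(13/2−(167/14)) + (-10)·(167/14−7)) = ½·(-74/7 − 76/7 − 345/7) = -495/14, so the P-coordinate is (-495/14)/(99/2) = -5/7.
[PSR] = ½·(8·(167/14−(13/2)) + (-148/7)·(13/2−(-1)) + (-10)·(-1−(167/14))) = ½·(304/7 − 1110/7 + 905/7) = 99/14, so the Q-coordinate is 1/7.
[PQS] = ½·(8·(7−(167/14)) + 2·(167/14−(-1)) + (-148/7)·(-1−7)) = ½·(-276/7 + 181/7 + 1184/7) = 1089/14, so the R-coordinate is 11/7.

(-5/7, 1/7, 11/7)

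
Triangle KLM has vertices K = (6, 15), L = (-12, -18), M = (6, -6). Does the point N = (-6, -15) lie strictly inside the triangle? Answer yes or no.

Barycentric coordinates of N: (-1/21, 2/3, 8/21).
The three coordinates are negative, positive, positive; a point is interior exactly when all three are positive.

no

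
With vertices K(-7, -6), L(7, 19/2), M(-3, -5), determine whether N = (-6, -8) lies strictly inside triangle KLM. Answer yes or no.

Barycentric coordinates of N: (9/32, -3/16, 29/32).
The three coordinates are positive, negative, positive; a point is interior exactly when all three are positive.

no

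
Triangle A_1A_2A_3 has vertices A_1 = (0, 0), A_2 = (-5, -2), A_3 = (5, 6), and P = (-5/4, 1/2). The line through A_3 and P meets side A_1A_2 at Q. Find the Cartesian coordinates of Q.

Barycentric coordinates of P with respect to A_1A_2A_3: (1/4, 1/2, 1/4).
On side A_1A_2 the A_3-coordinate is zero; dropping P's A_3-weight 1/4 and renormalizing the remaining 1/4 : 1/2 gives weights 1/3, 2/3 on A_1, A_2.
Q = (1/3)·(0, 0) + (2/3)·(-5, -2) = (-10/3, -4/3).

(-10/3, -4/3)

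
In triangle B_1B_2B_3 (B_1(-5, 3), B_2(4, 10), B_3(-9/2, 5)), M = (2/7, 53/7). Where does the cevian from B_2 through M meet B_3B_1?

(-14/3, 13/3)

Barycentric coordinates of M with respect to B_1B_2B_3: (1/7, 4/7, 2/7).
On side B_3B_1 the B_2-coordinate is zero; dropping M's B_2-weight 4/7 and renormalizing the remaining 2/7 : 1/7 gives weights 2/3, 1/3 on B_3, B_1.
N = (2/3)·(-9/2, 5) + (1/3)·(-5, 3) = (-14/3, 13/3).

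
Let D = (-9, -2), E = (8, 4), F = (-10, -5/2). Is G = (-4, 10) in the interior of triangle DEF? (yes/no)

Barycentric coordinates of G: (372/5, -19/5, -348/5).
The three coordinates are positive, negative, negative; a point is interior exactly when all three are positive.

no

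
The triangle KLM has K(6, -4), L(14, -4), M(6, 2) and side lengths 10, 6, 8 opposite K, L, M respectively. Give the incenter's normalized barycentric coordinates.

(5/12, 1/4, 1/3)

The incenter has barycentric coordinates proportional to the opposite side lengths: (10 : 6 : 8).
Normalizing by 10+6+8 = 24 gives (5/12, 1/4, 1/3).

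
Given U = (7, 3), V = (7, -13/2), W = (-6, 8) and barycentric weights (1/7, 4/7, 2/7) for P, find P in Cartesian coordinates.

P = (1/7)·U + (4/7)·V + (2/7)·W.
x-coordinate: (1/7)·7 + (4/7)·7 + (2/7)·(-6) = 23/7.
y-coordinate: (1/7)·3 + (4/7)·(-13/2) + (2/7)·8 = -1.

(23/7, -1)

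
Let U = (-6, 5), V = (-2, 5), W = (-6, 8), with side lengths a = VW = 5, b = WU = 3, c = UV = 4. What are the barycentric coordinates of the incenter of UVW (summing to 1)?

(5/12, 1/4, 1/3)

The incenter has barycentric coordinates proportional to the opposite side lengths: (5 : 3 : 4).
Normalizing by 5+3+4 = 12 gives (5/12, 1/4, 1/3).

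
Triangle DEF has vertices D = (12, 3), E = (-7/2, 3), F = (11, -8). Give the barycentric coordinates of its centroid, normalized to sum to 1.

The centroid is the average of the vertices, so each weight is 1/3.

(1/3, 1/3, 1/3)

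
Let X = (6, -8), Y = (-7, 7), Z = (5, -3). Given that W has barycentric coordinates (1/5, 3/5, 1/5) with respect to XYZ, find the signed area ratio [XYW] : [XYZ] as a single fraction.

1/5

The signed ratio [XYW]/[XYZ] equals the barycentric coordinate of W at vertex Z, which is 1/5.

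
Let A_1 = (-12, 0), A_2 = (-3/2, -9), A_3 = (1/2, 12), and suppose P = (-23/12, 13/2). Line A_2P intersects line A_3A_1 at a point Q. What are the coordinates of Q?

(-2, 48/5)

Barycentric coordinates of P with respect to A_1A_2A_3: (1/6, 1/6, 2/3).
On side A_3A_1 the A_2-coordinate is zero; dropping P's A_2-weight 1/6 and renormalizing the remaining 2/3 : 1/6 gives weights 4/5, 1/5 on A_3, A_1.
Q = (4/5)·(1/2, 12) + (1/5)·(-12, 0) = (-2, 48/5).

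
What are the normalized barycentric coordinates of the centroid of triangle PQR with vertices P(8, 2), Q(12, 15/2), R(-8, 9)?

The centroid is the average of the vertices, so each weight is 1/3.

(1/3, 1/3, 1/3)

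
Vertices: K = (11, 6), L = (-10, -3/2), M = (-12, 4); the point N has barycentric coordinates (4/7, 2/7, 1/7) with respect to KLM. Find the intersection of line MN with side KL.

Line MN meets KL where the M-coordinate vanishes; zeroing N's M-weight and renormalizing leaves K, L-weights 4/7 : 2/7 → (2/3, 1/3).
So J = (2/3)·K + (1/3)·L = (4, 7/2).

(4, 7/2)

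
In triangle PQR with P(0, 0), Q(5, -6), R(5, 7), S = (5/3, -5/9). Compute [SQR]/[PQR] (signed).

[PQR] = ½·(0·(-6−7) + 5·(7−0) + 5·(0−(-6))) = ½·(0 + 35 + 30) = 65/2.
[SQR] = ½·((5/3)·(-6−7) + 5·(7−(-5/9)) + 5·(-5/9−(-6))) = ½·(-65/3 + 340/9 + 245/9) = 65/3, so the ratio is (65/3)/(65/2) = 2/3.

2/3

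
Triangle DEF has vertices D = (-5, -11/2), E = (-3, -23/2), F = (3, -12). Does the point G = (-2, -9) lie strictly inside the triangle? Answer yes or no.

yes

Barycentric coordinates of G: (31/70, 17/70, 11/35).
The three coordinates are positive, positive, positive; a point is interior exactly when all three are positive.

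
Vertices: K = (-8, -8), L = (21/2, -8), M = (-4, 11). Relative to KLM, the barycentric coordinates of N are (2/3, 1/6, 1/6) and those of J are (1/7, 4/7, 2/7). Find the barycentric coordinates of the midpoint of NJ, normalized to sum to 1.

(17/42, 31/84, 19/84)

Since both coordinate triples sum to 1, the midpoint's barycentrics are the componentwise average.
(2/3+1/7)/2 = 17/42; similarly 31/84 and 19/84.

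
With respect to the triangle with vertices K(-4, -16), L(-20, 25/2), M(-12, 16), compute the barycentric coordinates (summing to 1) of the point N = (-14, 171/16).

(1/8, 3/8, 1/2)

Signed area of the reference triangle: [KLM] = ½·((-4)·(25/2−16) + (-20)·(16−(-16)) + (-12)·(-16−(25/2))) = ½·(14 − 640 + 342) = -142.
[NLM] = ½·((-14)·(25/2−16) + (-20)·(16−(171/16)) + (-12)·(171/16−(25/2))) = ½·(49 − 425/4 + 87/4) = -71/4, so the K-coordinate is (-71/4)/(-142) = 1/8.
[KNM] = ½·((-4)·(171/16−16) + (-14)·(16−(-16)) + (-12)·(-16−(171/16))) = ½·(85/4 − 448 + 1281/4) = -213/4, so the L-coordinate is 3/8.
[KLN] = ½·((-4)·(25/2−(171/16)) + (-20)·(171/16−(-16)) + (-14)·(-16−(25/2))) = ½·(-29/4 − 2135/4 + 399) = -71, so the M-coordinate is 1/2.
Check: 1/8 + 3/8 + 1/2 = 1.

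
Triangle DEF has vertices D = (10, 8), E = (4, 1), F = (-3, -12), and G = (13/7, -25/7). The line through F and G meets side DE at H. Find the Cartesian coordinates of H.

Barycentric coordinates of G with respect to DEF: (1/7, 3/7, 3/7).
On side DE the F-coordinate is zero; dropping G's F-weight 3/7 and renormalizing the remaining 1/7 : 3/7 gives weights 1/4, 3/4 on D, E.
H = (1/4)·(10, 8) + (3/4)·(4, 1) = (11/2, 11/4).

(11/2, 11/4)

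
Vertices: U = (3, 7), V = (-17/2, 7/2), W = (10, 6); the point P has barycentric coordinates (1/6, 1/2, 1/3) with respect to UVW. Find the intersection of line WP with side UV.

(-45/8, 35/8)

Line WP meets UV where the W-coordinate vanishes; zeroing P's W-weight and renormalizing leaves U, V-weights 1/6 : 1/2 → (1/4, 3/4).
So Q = (1/4)·U + (3/4)·V = (-45/8, 35/8).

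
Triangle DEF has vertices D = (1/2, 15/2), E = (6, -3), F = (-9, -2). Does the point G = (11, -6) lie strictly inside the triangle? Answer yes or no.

Barycentric coordinates of G: (-5/19, 3/2, -9/38).
The three coordinates are negative, positive, negative; a point is interior exactly when all three are positive.

no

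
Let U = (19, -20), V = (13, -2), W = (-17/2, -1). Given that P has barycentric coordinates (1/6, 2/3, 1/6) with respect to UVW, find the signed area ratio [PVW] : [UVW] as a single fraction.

The signed ratio [PVW]/[UVW] equals the barycentric coordinate of P at vertex U, which is 1/6.

1/6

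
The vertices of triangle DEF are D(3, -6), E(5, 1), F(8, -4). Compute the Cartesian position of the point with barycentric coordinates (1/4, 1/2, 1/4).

(21/4, -2)

G = (1/4)·D + (1/2)·E + (1/4)·F.
x-coordinate: (1/4)·3 + (1/2)·5 + (1/4)·8 = 21/4.
y-coordinate: (1/4)·(-6) + (1/2)·1 + (1/4)·(-4) = -2.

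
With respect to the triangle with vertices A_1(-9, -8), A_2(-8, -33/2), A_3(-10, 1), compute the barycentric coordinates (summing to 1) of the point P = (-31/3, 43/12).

(4/3, -5/6, 1/2)

Signed area of the reference triangle: [A_1A_2A_3] = ½·((-9)·(-33/2−1) + (-8)·(1−(-8)) + (-10)·(-8−(-33/2))) = ½·(315/2 − 72 − 85) = 1/4.
[PA_2A_3] = ½·((-31/3)·(-33/2−1) + (-8)·(1−(43/12)) + (-10)·(43/12−(-33/2))) = ½·(1085/6 + 62/3 − 1205/6) = 1/3, so the A_1-coordinate is (1/3)/(1/4) = 4/3.
[A_1PA_3] = ½·((-9)·(43/12−1) + (-31/3)·(1−(-8)) + (-10)·(-8−(43/12))) = ½·(-93/4 − 93 + 695/6) = -5/24, so the A_2-coordinate is -5/6.
[A_1A_2P] = ½·((-9)·(-33/2−(43/12)) + (-8)·(43/12−(-8)) + (-31/3)·(-8−(-33/2))) = ½·(723/4 − 278/3 − 527/6) = 1/8, so the A_3-coordinate is 1/2.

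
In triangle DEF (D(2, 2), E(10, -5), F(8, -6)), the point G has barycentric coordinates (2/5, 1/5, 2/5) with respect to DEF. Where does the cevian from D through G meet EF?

Line DG meets EF where the D-coordinate vanishes; zeroing G's D-weight and renormalizing leaves E, F-weights 1/5 : 2/5 → (1/3, 2/3).
So H = (1/3)·E + (2/3)·F = (26/3, -17/3).

(26/3, -17/3)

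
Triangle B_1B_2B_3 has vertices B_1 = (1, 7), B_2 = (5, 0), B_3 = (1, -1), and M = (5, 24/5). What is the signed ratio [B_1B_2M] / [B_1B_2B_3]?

-3/5

[B_1B_2B_3] = ½·(1·(0−(-1)) + 5·(-1−7) + 1·(7−0)) = ½·(1 − 40 + 7) = -16.
[B_1B_2M] = ½·(1·(0−(24/5)) + 5·(24/5−7) + 5·(7−0)) = ½·(-24/5 − 11 + 35) = 48/5, so the ratio is (48/5)/(-16) = -3/5.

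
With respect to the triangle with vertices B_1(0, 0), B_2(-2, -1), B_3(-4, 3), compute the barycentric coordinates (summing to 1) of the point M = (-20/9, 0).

Signed area of the reference triangle: [B_1B_2B_3] = ½·(0·(-1−3) + (-2)·(3−0) + (-4)·(0−(-1))) = ½·(0 − 6 − 4) = -5.
[MB_2B_3] = ½·((-20/9)·(-1−3) + (-2)·(3−0) + (-4)·(0−(-1))) = ½·(80/9 − 6 − 4) = -5/9, so the B_1-coordinate is (-5/9)/(-5) = 1/9.
[B_1MB_3] = ½·(0·(0−3) + (-20/9)·(3−0) + (-4)·(0−0)) = ½·(0 − 20/3 + 0) = -10/3, so the B_2-coordinate is 2/3.
[B_1B_2M] = ½·(0·(-1−0) + (-2)·(0−0) + (-20/9)·(0−(-1))) = ½·(0 + 0 − 20/9) = -10/9, so the B_3-coordinate is 2/9.

(1/9, 2/3, 2/9)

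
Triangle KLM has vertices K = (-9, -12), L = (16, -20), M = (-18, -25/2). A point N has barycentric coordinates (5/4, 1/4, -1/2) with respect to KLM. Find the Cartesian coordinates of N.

(7/4, -55/4)

N = (5/4)·K + (1/4)·L + (-1/2)·M.
x-coordinate: (5/4)·(-9) + (1/4)·16 + (-1/2)·(-18) = 7/4.
y-coordinate: (5/4)·(-12) + (1/4)·(-20) + (-1/2)·(-25/2) = -55/4.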